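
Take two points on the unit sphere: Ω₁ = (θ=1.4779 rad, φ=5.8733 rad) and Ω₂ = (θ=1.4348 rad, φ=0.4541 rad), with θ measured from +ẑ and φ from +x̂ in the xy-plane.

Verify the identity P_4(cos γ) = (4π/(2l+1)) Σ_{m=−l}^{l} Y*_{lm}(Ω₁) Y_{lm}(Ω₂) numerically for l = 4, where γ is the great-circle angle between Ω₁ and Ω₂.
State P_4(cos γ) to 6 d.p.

-0.428556

Expand P_4 via completeness: Σ_{m} conj(Y_{4,m}) at Ω₁ times Y_{4,m} at Ω₂ —
  term(m=-4) = (-0.176380, 0.057346)   from Y*(Ω₁)=(-0.029877, -0.433922), Y(Ω₂)=(-0.103679, -0.413617)
  term(m=-3) = (-0.016130, -0.009881)   from Y*(Ω₁)=(0.038345, -0.108008), Y(Ω₂)=(0.034162, -0.161467)
  term(m=-2) = (-0.013958, -0.088076)   from Y*(Ω₁)=(-0.212679, 0.227826), Y(Ω₂)=(-0.176013, 0.225579)
  term(m=-1) = (0.015221, -0.017824)   from Y*(Ω₁)=(-0.117815, 0.051190), Y(Ω₂)=(-0.163975, 0.080040)
  term(m=+0) = (0.075563, 0.000000)   from Y*(Ω₁)=(0.290322, -0.000000), Y(Ω₂)=(0.260273, 0.000000)
  term(m=+1) = (0.015221, 0.017824)   from Y*(Ω₁)=(0.117815, 0.051190), Y(Ω₂)=(0.163975, 0.080040)
  term(m=+2) = (-0.013958, 0.088076)   from Y*(Ω₁)=(-0.212679, -0.227826), Y(Ω₂)=(-0.176013, -0.225579)
  term(m=+3) = (-0.016130, 0.009881)   from Y*(Ω₁)=(-0.038345, -0.108008), Y(Ω₂)=(-0.034162, -0.161467)
  term(m=+4) = (-0.176380, -0.057346)   from Y*(Ω₁)=(-0.029877, 0.433922), Y(Ω₂)=(-0.103679, 0.413617)
Total Σ_m = (-0.306931, 0.000000). Multiply by 1.396263: (-0.428556, 0.000000). P_4(cos γ) = -0.428556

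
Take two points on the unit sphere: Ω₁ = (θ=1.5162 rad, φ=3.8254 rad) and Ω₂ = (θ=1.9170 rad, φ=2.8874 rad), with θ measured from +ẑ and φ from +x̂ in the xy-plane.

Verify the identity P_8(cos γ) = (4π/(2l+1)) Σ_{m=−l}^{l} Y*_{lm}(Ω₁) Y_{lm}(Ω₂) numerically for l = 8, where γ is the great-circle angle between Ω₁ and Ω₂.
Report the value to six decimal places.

Expand P_8 via completeness: Σ_{m} conj(Y_{8,m}) at Ω₁ times Y_{8,m} at Ω₂ —
  [-8]  conj(Y_{8,-8})(Ω₁) = (0.350166, -0.369848) ; Y_{8,-8}(Ω₂) = (-0.141055, 0.282748) ; Δ = (0.055181, 0.151178)
  [-7]  conj(Y_{8,-7})(Ω₁) = (-0.008261, 0.111031) ; Y_{8,-7}(Ω₂) = (-0.094399, 0.446056) ; Δ = (-0.048746, -0.014166)
  [-6]  conj(Y_{8,-6})(Ω₁) = (0.204037, 0.292215) ; Y_{8,-6}(Ω₂) = (0.008652, 0.189437) ; Δ = (-0.053591, 0.041180)
  [-5]  conj(Y_{8,-5})(Ω₁) = (-0.125185, -0.035651) ; Y_{8,-5}(Ω₂) = (-0.076401, -0.247130) ; Δ = (0.000754, 0.033661)
  [-4]  conj(Y_{8,-4})(Ω₁) = (-0.285157, 0.122707) ; Y_{8,-4}(Ω₂) = (-0.157743, -0.254977) ; Δ = (0.076269, 0.053352)
  [-3]  conj(Y_{8,-3})(Ω₁) = (0.064124, -0.122984) ; Y_{8,-3}(Ω₂) = (0.093350, 0.089184) ; Δ = (0.016954, -0.005762)
  [-2]  conj(Y_{8,-2})(Ω₁) = (-0.058597, -0.284419) ; Y_{8,-2}(Ω₂) = (0.279765, 0.155897) ; Δ = (0.027947, -0.088706)
  [-1]  conj(Y_{8,-1})(Ω₁) = (0.110279, 0.089875) ; Y_{8,-1}(Ω₂) = (-0.067874, -0.017634) ; Δ = (-0.005900, -0.008045)
  [+0]  conj(Y_{8,0})(Ω₁) = (0.284499, -0.000000) ; Y_{8,0}(Ω₂) = (-0.321752, 0.000000) ; Δ = (-0.091538, 0.000000)
  [+1]  conj(Y_{8,1})(Ω₁) = (-0.110279, 0.089875) ; Y_{8,1}(Ω₂) = (0.067874, -0.017634) ; Δ = (-0.005900, 0.008045)
  [+2]  conj(Y_{8,2})(Ω₁) = (-0.058597, 0.284419) ; Y_{8,2}(Ω₂) = (0.279765, -0.155897) ; Δ = (0.027947, 0.088706)
  [+3]  conj(Y_{8,3})(Ω₁) = (-0.064124, -0.122984) ; Y_{8,3}(Ω₂) = (-0.093350, 0.089184) ; Δ = (0.016954, 0.005762)
  [+4]  conj(Y_{8,4})(Ω₁) = (-0.285157, -0.122707) ; Y_{8,4}(Ω₂) = (-0.157743, 0.254977) ; Δ = (0.076269, -0.053352)
  [+5]  conj(Y_{8,5})(Ω₁) = (0.125185, -0.035651) ; Y_{8,5}(Ω₂) = (0.076401, -0.247130) ; Δ = (0.000754, -0.033661)
  [+6]  conj(Y_{8,6})(Ω₁) = (0.204037, -0.292215) ; Y_{8,6}(Ω₂) = (0.008652, -0.189437) ; Δ = (-0.053591, -0.041180)
  [+7]  conj(Y_{8,7})(Ω₁) = (0.008261, 0.111031) ; Y_{8,7}(Ω₂) = (0.094399, 0.446056) ; Δ = (-0.048746, 0.014166)
  [+8]  conj(Y_{8,8})(Ω₁) = (0.350166, 0.369848) ; Y_{8,8}(Ω₂) = (-0.141055, -0.282748) ; Δ = (0.055181, -0.151178)
Accumulated sum (0.046196, -0.000000); after 4π/(2l+1) scaling, (0.034148, -0.000000) ⇒ P_8 = 0.034148

0.034148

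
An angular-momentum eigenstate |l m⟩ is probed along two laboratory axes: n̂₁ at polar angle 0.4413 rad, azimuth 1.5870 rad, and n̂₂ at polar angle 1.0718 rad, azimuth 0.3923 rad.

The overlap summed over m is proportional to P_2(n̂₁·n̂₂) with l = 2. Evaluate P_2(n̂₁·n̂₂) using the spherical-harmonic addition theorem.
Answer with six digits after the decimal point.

Expand P_2 via completeness: Σ_{m} conj(Y_{2,m}) at Ω₁ times Y_{2,m} at Ω₂ —
  term(m=-2) = (-0.015324, 0.014339)   from Y*(Ω₁)=(-0.070430, -0.002283), Y(Ω₂)=(0.210755, -0.210419)
  term(m=-1) = (0.035573, 0.090082)   from Y*(Ω₁)=(-0.004834, 0.298316), Y(Ω₂)=(0.299958, -0.124107)
  term(m=+0) = (-0.045228, 0.000000)   from Y*(Ω₁)=(0.458175, -0.000000), Y(Ω₂)=(-0.098713, 0.000000)
  term(m=+1) = (0.035573, -0.090082)   from Y*(Ω₁)=(0.004834, 0.298316), Y(Ω₂)=(-0.299958, -0.124107)
  term(m=+2) = (-0.015324, -0.014339)   from Y*(Ω₁)=(-0.070430, 0.002283), Y(Ω₂)=(0.210755, 0.210419)
Total Σ_m = (-0.004730, 0.000000). Multiply by 2.513274: (-0.011887, 0.000000). P_2(cos γ) = -0.011887

-0.011887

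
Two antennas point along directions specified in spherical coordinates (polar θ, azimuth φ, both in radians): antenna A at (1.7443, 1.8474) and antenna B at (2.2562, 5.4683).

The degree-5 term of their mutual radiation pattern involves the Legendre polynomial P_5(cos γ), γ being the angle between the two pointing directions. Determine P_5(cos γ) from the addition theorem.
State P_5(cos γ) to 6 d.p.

Addition theorem: P_5(cos γ) = (4π/11) Σ_m Y*_{lm}(Ω₁) Y_{lm}(Ω₂), m = −5…5:
  [-5]  conj(Y_{5,-5})(Ω₁) = -0.42276 + 0.08033j ; Y_{5,-5}(Ω₂) = -0.07687 - 0.10368j ; Δ = 0.04082 + 0.03766j
  [-4]  conj(Y_{5,-4})(Ω₁) = -0.10682 - 0.21324j ; Y_{5,-4}(Ω₂) = 0.33139 + 0.03927j ; Δ = -0.02702 - 0.07486j
  [-3]  conj(Y_{5,-3})(Ω₁) = -0.17849 + 0.16330j ; Y_{5,-3}(Ω₂) = -0.32075 + 0.26849j ; Δ = 0.01341 - 0.10030j
  [-2]  conj(Y_{5,-2})(Ω₁) = -0.21992 - 0.13581j ; Y_{5,-2}(Ω₂) = 0.00766 - 0.12966j ; Δ = -0.01929 + 0.02747j
  [-1]  conj(Y_{5,-1})(Ω₁) = -0.05181 + 0.18252j ; Y_{5,-1}(Ω₂) = -0.21058 - 0.22338j ; Δ = 0.05168 - 0.02686j
  [+0]  conj(Y_{5,0})(Ω₁) = -0.26186 + 0.00000j ; Y_{5,0}(Ω₂) = 0.21713 + 0.00000j ; Δ = -0.05686 + 0.00000j
  [+1]  conj(Y_{5,1})(Ω₁) = 0.05181 + 0.18252j ; Y_{5,1}(Ω₂) = 0.21058 - 0.22338j ; Δ = 0.05168 + 0.02686j
  [+2]  conj(Y_{5,2})(Ω₁) = -0.21992 + 0.13581j ; Y_{5,2}(Ω₂) = 0.00766 + 0.12966j ; Δ = -0.01929 - 0.02747j
  [+3]  conj(Y_{5,3})(Ω₁) = 0.17849 + 0.16330j ; Y_{5,3}(Ω₂) = 0.32075 + 0.26849j ; Δ = 0.01341 + 0.10030j
  [+4]  conj(Y_{5,4})(Ω₁) = -0.10682 + 0.21324j ; Y_{5,4}(Ω₂) = 0.33139 - 0.03927j ; Δ = -0.02702 + 0.07486j
  [+5]  conj(Y_{5,5})(Ω₁) = 0.42276 + 0.08033j ; Y_{5,5}(Ω₂) = 0.07687 - 0.10368j ; Δ = 0.04082 - 0.03766j
Σ over m = 0.06234 - 0.00000j; ×(4π/11) → 0.07121 - 0.00000j. Real part: 0.071212

0.071212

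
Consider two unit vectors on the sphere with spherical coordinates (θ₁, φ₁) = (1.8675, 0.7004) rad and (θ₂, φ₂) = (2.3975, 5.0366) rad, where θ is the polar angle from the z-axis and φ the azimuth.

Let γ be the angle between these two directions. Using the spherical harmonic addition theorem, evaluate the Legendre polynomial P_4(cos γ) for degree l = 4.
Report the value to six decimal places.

Expand P_4 via completeness: Σ_{m} conj(Y_{4,m}) at Ω₁ times Y_{4,m} at Ω₂ —
  [-4]  conj(Y_{4,-4})(Ω₁) = -0.34892 + 0.12342j ; Y_{4,-4}(Ω₂) = 0.02519 - 0.08966j ; Δ = 0.00227 + 0.03439j
  [-3]  conj(Y_{4,-3})(Ω₁) = 0.16191 - 0.27607j ; Y_{4,-3}(Ω₂) = 0.23644 + 0.16112j ; Δ = 0.08276 - 0.03919j
  [-2]  conj(Y_{4,-2})(Ω₁) = -0.02079 - 0.12110j ; Y_{4,-2}(Ω₂) = -0.34111 + 0.25846j ; Δ = 0.03839 + 0.03594j
  [-1]  conj(Y_{4,-1})(Ω₁) = 0.24289 + 0.20475j ; Y_{4,-1}(Ω₂) = -0.05924 - 0.17626j ; Δ = 0.02170 - 0.05494j
  [+0]  conj(Y_{4,0})(Ω₁) = 0.07313 + 0.00000j ; Y_{4,0}(Ω₂) = -0.31568 + 0.00000j ; Δ = -0.02309 + 0.00000j
  [+1]  conj(Y_{4,1})(Ω₁) = -0.24289 + 0.20475j ; Y_{4,1}(Ω₂) = 0.05924 - 0.17626j ; Δ = 0.02170 + 0.05494j
  [+2]  conj(Y_{4,2})(Ω₁) = -0.02079 + 0.12110j ; Y_{4,2}(Ω₂) = -0.34111 - 0.25846j ; Δ = 0.03839 - 0.03594j
  [+3]  conj(Y_{4,3})(Ω₁) = -0.16191 - 0.27607j ; Y_{4,3}(Ω₂) = -0.23644 + 0.16112j ; Δ = 0.08276 + 0.03919j
  [+4]  conj(Y_{4,4})(Ω₁) = -0.34892 - 0.12342j ; Y_{4,4}(Ω₂) = 0.02519 + 0.08966j ; Δ = 0.00227 - 0.03439j
Accumulated sum 0.26717 + 0.00000j; after 4π/(2l+1) scaling, 0.37304 + 0.00000j ⇒ P_4 = 0.373042

0.373042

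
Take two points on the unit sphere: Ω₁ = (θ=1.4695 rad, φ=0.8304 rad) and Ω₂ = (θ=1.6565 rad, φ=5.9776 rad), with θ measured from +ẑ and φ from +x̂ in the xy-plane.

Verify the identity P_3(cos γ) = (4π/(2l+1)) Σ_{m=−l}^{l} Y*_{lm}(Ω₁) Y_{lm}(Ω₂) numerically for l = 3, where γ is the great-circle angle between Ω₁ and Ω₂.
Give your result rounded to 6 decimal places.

-0.442427

Term-by-term m-sum for l=3 (normalisation 4π/7 = 1.795196):
  m=-3: Y*=-0.326966+0.248763i  Y=+0.251053+0.327490i  product -0.163553-0.044625i
  m=-2: Y*=-0.009194+0.101876i  Y=-0.071120-0.049831i  product +0.005730-0.006787i
  m=-1: Y*=-0.205804-0.225214i  Y=-0.295826-0.093323i  product +0.039865+0.085830i
  m=+0: Y*=-0.111281-0.000000i  Y=+0.094660+0.000000i  product -0.010534-0.000000i
  m=+1: Y*=+0.205804-0.225214i  Y=+0.295826-0.093323i  product +0.039865-0.085830i
  m=+2: Y*=-0.009194-0.101876i  Y=-0.071120+0.049831i  product +0.005730+0.006787i
  m=+3: Y*=+0.326966+0.248763i  Y=-0.251053+0.327490i  product -0.163553+0.044625i
Accumulated sum -0.246451+0.000000i; after 4π/(2l+1) scaling, -0.442427+0.000000i ⇒ P_3 = -0.442427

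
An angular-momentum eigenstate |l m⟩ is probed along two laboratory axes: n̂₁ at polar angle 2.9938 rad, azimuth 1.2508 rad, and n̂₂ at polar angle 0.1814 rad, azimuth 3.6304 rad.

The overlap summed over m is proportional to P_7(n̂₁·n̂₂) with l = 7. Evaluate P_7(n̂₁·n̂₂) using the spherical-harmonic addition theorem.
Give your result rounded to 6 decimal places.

-0.790060

Term-by-term m-sum for l=7 (normalisation 4π/15 = 0.837758):
  term(m=-7) = (-0.000000, 0.000000)   from Y*(Ω₁)=(-0.000001, 0.000000), Y(Ω₂)=(0.000003, -0.000001)
  term(m=-6) = (0.000000, 0.000000)   from Y*(Ω₁)=(-0.000006, -0.000018), Y(Ω₂)=(-0.000062, -0.000013)
  term(m=-5) = (0.000000, 0.000000)   from Y*(Ω₁)=(0.000298, -0.000009), Y(Ω₂)=(0.000622, 0.000521)
  term(m=-4) = (0.000024, -0.000002)   from Y*(Ω₁)=(-0.000951, 0.003178), Y(Ω₂)=(-0.002746, -0.006788)
  term(m=-3) = (0.000827, -0.000952)   from Y*(Ω₁)=(-0.021790, -0.015256), Y(Ω₂)=(-0.004940, 0.047157)
  term(m=-2) = (-0.001476, -0.031518)   from Y*(Ω₁)=(0.119105, -0.088678), Y(Ω₂)=(0.118779, -0.176184)
  term(m=-1) = (-0.218933, -0.208917)   from Y*(Ω₁)=(0.162731, 0.491062), Y(Ω₂)=(-0.516466, 0.274686)
  term(m=+0) = (-0.503948, -0.000000)   from Y*(Ω₁)=(-0.782866, -0.000000), Y(Ω₂)=(0.643722, 0.000000)
  term(m=+1) = (-0.218933, 0.208917)   from Y*(Ω₁)=(-0.162731, 0.491062), Y(Ω₂)=(0.516466, 0.274686)
  term(m=+2) = (-0.001476, 0.031518)   from Y*(Ω₁)=(0.119105, 0.088678), Y(Ω₂)=(0.118779, 0.176184)
  term(m=+3) = (0.000827, 0.000952)   from Y*(Ω₁)=(0.021790, -0.015256), Y(Ω₂)=(0.004940, 0.047157)
  term(m=+4) = (0.000024, 0.000002)   from Y*(Ω₁)=(-0.000951, -0.003178), Y(Ω₂)=(-0.002746, 0.006788)
  term(m=+5) = (0.000000, -0.000000)   from Y*(Ω₁)=(-0.000298, -0.000009), Y(Ω₂)=(-0.000622, 0.000521)
  term(m=+6) = (0.000000, -0.000000)   from Y*(Ω₁)=(-0.000006, 0.000018), Y(Ω₂)=(-0.000062, 0.000013)
  term(m=+7) = (-0.000000, -0.000000)   from Y*(Ω₁)=(0.000001, 0.000000), Y(Ω₂)=(-0.000003, -0.000001)
Accumulated sum (-0.943064, 0.000000); after 4π/(2l+1) scaling, (-0.790060, 0.000000) ⇒ P_7 = -0.790060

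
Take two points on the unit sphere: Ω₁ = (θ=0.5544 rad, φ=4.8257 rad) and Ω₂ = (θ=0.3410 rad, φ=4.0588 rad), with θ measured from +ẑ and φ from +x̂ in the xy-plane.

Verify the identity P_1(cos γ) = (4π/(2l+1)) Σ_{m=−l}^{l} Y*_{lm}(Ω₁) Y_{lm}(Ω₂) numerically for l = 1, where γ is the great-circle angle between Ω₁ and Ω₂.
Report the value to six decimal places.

Summing Y*_{l m}(θ₁,φ₁)·Y_{l m}(θ₂,φ₂) over m ∈ [−1, 1]; prefactor 4π/(2·1+1) = 4.188790:
  [-1]  conj(Y_{1,-1})(Ω₁) = +0.020565-0.180713i ; Y_{1,-1}(Ω₂) = -0.070255+0.091731i ; Δ = +0.015132+0.014582i
  [+0]  conj(Y_{1,0})(Ω₁) = +0.415418-0.000000i ; Y_{1,0}(Ω₂) = +0.460469+0.000000i ; Δ = +0.191287+0.000000i
  [+1]  conj(Y_{1,1})(Ω₁) = -0.020565-0.180713i ; Y_{1,1}(Ω₂) = +0.070255+0.091731i ; Δ = +0.015132-0.014582i
Accumulated sum +0.221551+0.000000i; after 4π/(2l+1) scaling, +0.928033+0.000000i ⇒ P_1 = 0.928033

0.928033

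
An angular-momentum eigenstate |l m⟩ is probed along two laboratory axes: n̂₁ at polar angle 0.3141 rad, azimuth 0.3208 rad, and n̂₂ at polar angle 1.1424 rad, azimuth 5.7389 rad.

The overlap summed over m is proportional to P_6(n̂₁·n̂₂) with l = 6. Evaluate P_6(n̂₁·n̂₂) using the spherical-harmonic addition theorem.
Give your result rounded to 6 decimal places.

Expand P_6 via completeness: Σ_{m} conj(Y_{6,m}) at Ω₁ times Y_{6,m} at Ω₂ —
  [-6]  conj(Y_{6,-6})(Ω₁) = -0.00015 + 0.00039j ; Y_{6,-6}(Ω₂) = -0.27156 - 0.03388j ; Δ = 0.00005 - 0.00010j
  [-5]  conj(Y_{6,-5})(Ω₁) = -0.00015 + 0.00448j ; Y_{6,-5}(Ω₂) = -0.39528 + 0.17660j ; Δ = -0.00073 - 0.00180j
  [-4]  conj(Y_{6,-4})(Ω₁) = 0.00825 + 0.02790j ; Y_{6,-4}(Ω₂) = -0.12504 + 0.18030j ; Δ = -0.00606 - 0.00200j
  [-3]  conj(Y_{6,-3})(Ω₁) = 0.07258 + 0.10420j ; Y_{6,-3}(Ω₂) = 0.01392 - 0.22396j ; Δ = 0.02435 - 0.01480j
  [-2]  conj(Y_{6,-2})(Ω₁) = 0.29188 + 0.21805j ; Y_{6,-2}(Ω₂) = -0.14041 - 0.26824j ; Δ = 0.01751 - 0.10891j
  [-1]  conj(Y_{6,-1})(Ω₁) = 0.55881 + 0.18568j ; Y_{6,-1}(Ω₂) = 0.10730 + 0.06495j ; Δ = 0.04790 + 0.05622j
  [+0]  conj(Y_{6,0})(Ω₁) = 0.20385 + 0.00000j ; Y_{6,0}(Ω₂) = 0.31315 + 0.00000j ; Δ = 0.06383 + 0.00000j
  [+1]  conj(Y_{6,1})(Ω₁) = -0.55881 + 0.18568j ; Y_{6,1}(Ω₂) = -0.10730 + 0.06495j ; Δ = 0.04790 - 0.05622j
  [+2]  conj(Y_{6,2})(Ω₁) = 0.29188 - 0.21805j ; Y_{6,2}(Ω₂) = -0.14041 + 0.26824j ; Δ = 0.01751 + 0.10891j
  [+3]  conj(Y_{6,3})(Ω₁) = -0.07258 + 0.10420j ; Y_{6,3}(Ω₂) = -0.01392 - 0.22396j ; Δ = 0.02435 + 0.01480j
  [+4]  conj(Y_{6,4})(Ω₁) = 0.00825 - 0.02790j ; Y_{6,4}(Ω₂) = -0.12504 - 0.18030j ; Δ = -0.00606 + 0.00200j
  [+5]  conj(Y_{6,5})(Ω₁) = 0.00015 + 0.00448j ; Y_{6,5}(Ω₂) = 0.39528 + 0.17660j ; Δ = -0.00073 + 0.00180j
  [+6]  conj(Y_{6,6})(Ω₁) = -0.00015 - 0.00039j ; Y_{6,6}(Ω₂) = -0.27156 + 0.03388j ; Δ = 0.00005 + 0.00010j
Σ over m = 0.22986 - 0.00000j; ×(4π/13) → 0.22219 - 0.00000j. Real part: 0.222193

0.222193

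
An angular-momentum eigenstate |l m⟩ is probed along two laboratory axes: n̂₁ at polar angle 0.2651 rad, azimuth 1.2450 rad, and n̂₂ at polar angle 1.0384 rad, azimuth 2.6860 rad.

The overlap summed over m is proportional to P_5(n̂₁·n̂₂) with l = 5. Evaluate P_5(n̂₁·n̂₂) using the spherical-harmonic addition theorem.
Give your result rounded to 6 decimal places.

0.046232

Term-by-term m-sum for l=5 (normalisation 4π/11 = 1.142397):
  m=-5: Y*=0.00057 - 0.00003j  Y=0.14317 - 0.16753j  product 0.00008 - 0.00010j
  m=-4: Y*=0.00177 - 0.00644j  Y=-0.10220 + 0.39763j  product 0.00238 + 0.00136j
  m=-3: Y*=-0.03808 - 0.02569j  Y=-0.05913 - 0.28578j  product -0.00509 + 0.01240j
  m=-2: Y*=-0.16016 + 0.12216j  Y=-0.08885 - 0.11457j  product 0.02823 + 0.00750j
  m=-1: Y*=0.16590 + 0.49107j  Y=0.30061 + 0.14729j  product -0.02246 + 0.17205j
  m=+0: Y*=0.50255 + 0.00000j  Y=0.06805 + 0.00000j  product 0.03420 + 0.00000j
  m=+1: Y*=-0.16590 + 0.49107j  Y=-0.30061 + 0.14729j  product -0.02246 - 0.17205j
  m=+2: Y*=-0.16016 - 0.12216j  Y=-0.08885 + 0.11457j  product 0.02823 - 0.00750j
  m=+3: Y*=0.03808 - 0.02569j  Y=0.05913 - 0.28578j  product -0.00509 - 0.01240j
  m=+4: Y*=0.00177 + 0.00644j  Y=-0.10220 - 0.39763j  product 0.00238 - 0.00136j
  m=+5: Y*=-0.00057 - 0.00003j  Y=-0.14317 - 0.16753j  product 0.00008 + 0.00010j
Σ over m = 0.04047 + 0.00000j; ×(4π/11) → 0.04623 + 0.00000j. Real part: 0.046232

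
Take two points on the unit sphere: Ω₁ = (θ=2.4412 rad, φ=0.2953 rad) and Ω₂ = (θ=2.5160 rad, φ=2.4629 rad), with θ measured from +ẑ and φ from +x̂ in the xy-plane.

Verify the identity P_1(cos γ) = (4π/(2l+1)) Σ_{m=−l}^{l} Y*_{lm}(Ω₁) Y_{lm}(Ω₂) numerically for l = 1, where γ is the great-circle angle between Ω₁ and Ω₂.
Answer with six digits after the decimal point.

0.407680

Term-by-term m-sum for l=1 (normalisation 4π/3 = 4.188790):
  m=-1: Y*=+0.213039+0.064805i  Y=-0.157480-0.127008i  product -0.025319-0.037263i
  m=+0: Y*=-0.373580-0.000000i  Y=-0.396069+0.000000i  product +0.147964+0.000000i
  m=+1: Y*=-0.213039+0.064805i  Y=+0.157480-0.127008i  product -0.025319+0.037263i
Accumulated sum +0.097327+0.000000i; after 4π/(2l+1) scaling, +0.407680+0.000000i ⇒ P_1 = 0.407680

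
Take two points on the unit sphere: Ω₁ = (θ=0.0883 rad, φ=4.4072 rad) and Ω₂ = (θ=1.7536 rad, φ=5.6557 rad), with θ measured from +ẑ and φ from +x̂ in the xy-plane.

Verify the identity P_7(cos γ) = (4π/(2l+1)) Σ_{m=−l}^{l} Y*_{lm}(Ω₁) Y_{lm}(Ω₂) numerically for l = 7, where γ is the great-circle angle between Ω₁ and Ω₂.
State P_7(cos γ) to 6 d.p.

0.268315

Addition theorem: P_7(cos γ) = (4π/15) Σ_m Y*_{lm}(Ω₁) Y_{lm}(Ω₂), m = −7…7:
  m=-7: Y*=(0.000000, -0.000000)  Y=(-0.139838, -0.421987)  product (-0.000000, -0.000000)
  m=-6: Y*=(0.000000, 0.000001)  Y=(0.249675, 0.179499)  product (-0.000000, 0.000000)
  m=-5: Y*=(-0.000023, -0.000001)  Y=(0.192427, -0.000802)  product (-0.000004, -0.000000)
  m=-4: Y*=(0.000150, -0.000411)  Y=(-0.258755, 0.189317)  product (0.000039, 0.000135)
  m=-3: Y*=(0.004710, 0.003620)  Y=(-0.031453, 0.097633)  product (-0.000502, 0.000346)
  m=-2: Y*=(-0.046320, 0.032400)  Y=(-0.098416, -0.301184)  product (0.014317, 0.010762)
  m=-1: Y*=(-0.102714, -0.326045)  Y=(-0.054089, -0.039229)  product (-0.007235, 0.021665)
  m=+0: Y*=(0.976468, -0.000000)  Y=(0.314447, 0.000000)  product (0.307047, 0.000000)
  m=+1: Y*=(0.102714, -0.326045)  Y=(0.054089, -0.039229)  product (-0.007235, -0.021665)
  m=+2: Y*=(-0.046320, -0.032400)  Y=(-0.098416, 0.301184)  product (0.014317, -0.010762)
  m=+3: Y*=(-0.004710, 0.003620)  Y=(0.031453, 0.097633)  product (-0.000502, -0.000346)
  m=+4: Y*=(0.000150, 0.000411)  Y=(-0.258755, -0.189317)  product (0.000039, -0.000135)
  m=+5: Y*=(0.000023, -0.000001)  Y=(-0.192427, -0.000802)  product (-0.000004, 0.000000)
  m=+6: Y*=(0.000000, -0.000001)  Y=(0.249675, -0.179499)  product (-0.000000, -0.000000)
  m=+7: Y*=(-0.000000, -0.000000)  Y=(0.139838, -0.421987)  product (-0.000000, 0.000000)
Σ over m = (0.320277, 0.000000); ×(4π/15) → (0.268315, 0.000000). Real part: 0.268315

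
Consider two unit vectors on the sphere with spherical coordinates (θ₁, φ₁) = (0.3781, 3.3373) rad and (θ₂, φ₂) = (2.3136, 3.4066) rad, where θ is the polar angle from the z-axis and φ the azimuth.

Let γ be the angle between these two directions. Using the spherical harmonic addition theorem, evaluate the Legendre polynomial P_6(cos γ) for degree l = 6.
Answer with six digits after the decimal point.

Expand P_6 via completeness: Σ_{m} conj(Y_{6,m}) at Ω₁ times Y_{6,m} at Ω₂ —
  [-6]  conj(Y_{6,-6})(Ω₁) = 0.00047 + 0.00113j ; Y_{6,-6}(Ω₂) = -0.00148 - 0.07713j ; Δ = 0.00009 - 0.00004j
  [-5]  conj(Y_{6,-5})(Ω₁) = -0.00595 - 0.00885j ; Y_{6,-5}(Ω₂) = 0.05970 - 0.23803j ; Δ = -0.00246 + 0.00089j
  [-4]  conj(Y_{6,-4})(Ω₁) = 0.03993 + 0.03973j ; Y_{6,-4}(Ω₂) = 0.20700 - 0.36940j ; Δ = 0.02294 - 0.00653j
  [-3]  conj(Y_{6,-3})(Ω₁) = -0.16483 - 0.10968j ; Y_{6,-3}(Ω₂) = 0.25053 - 0.25540j ; Δ = -0.06931 + 0.01462j
  [-2]  conj(Y_{6,-2})(Ω₁) = 0.41321 + 0.17054j ; Y_{6,-2}(Ω₂) = -0.05007 + 0.02934j ; Δ = -0.02569 + 0.00358j
  [-1]  conj(Y_{6,-1})(Ω₁) = -0.51394 - 0.10189j ; Y_{6,-1}(Ω₂) = -0.36008 + 0.09772j ; Δ = 0.19502 - 0.01354j
  [+0]  conj(Y_{6,0})(Ω₁) = -0.02918 + 0.00000j ; Y_{6,0}(Ω₂) = -0.04910 + 0.00000j ; Δ = 0.00143 + 0.00000j
  [+1]  conj(Y_{6,1})(Ω₁) = 0.51394 - 0.10189j ; Y_{6,1}(Ω₂) = 0.36008 + 0.09772j ; Δ = 0.19502 + 0.01354j
  [+2]  conj(Y_{6,2})(Ω₁) = 0.41321 - 0.17054j ; Y_{6,2}(Ω₂) = -0.05007 - 0.02934j ; Δ = -0.02569 - 0.00358j
  [+3]  conj(Y_{6,3})(Ω₁) = 0.16483 - 0.10968j ; Y_{6,3}(Ω₂) = -0.25053 - 0.25540j ; Δ = -0.06931 - 0.01462j
  [+4]  conj(Y_{6,4})(Ω₁) = 0.03993 - 0.03973j ; Y_{6,4}(Ω₂) = 0.20700 + 0.36940j ; Δ = 0.02294 + 0.00653j
  [+5]  conj(Y_{6,5})(Ω₁) = 0.00595 - 0.00885j ; Y_{6,5}(Ω₂) = -0.05970 - 0.23803j ; Δ = -0.00246 - 0.00089j
  [+6]  conj(Y_{6,6})(Ω₁) = 0.00047 - 0.00113j ; Y_{6,6}(Ω₂) = -0.00148 + 0.07713j ; Δ = 0.00009 + 0.00004j
Total Σ_m = 0.24260 - 0.00000j. Multiply by 0.966644: 0.23450 - 0.00000j. P_6(cos γ) = 0.234505

0.234505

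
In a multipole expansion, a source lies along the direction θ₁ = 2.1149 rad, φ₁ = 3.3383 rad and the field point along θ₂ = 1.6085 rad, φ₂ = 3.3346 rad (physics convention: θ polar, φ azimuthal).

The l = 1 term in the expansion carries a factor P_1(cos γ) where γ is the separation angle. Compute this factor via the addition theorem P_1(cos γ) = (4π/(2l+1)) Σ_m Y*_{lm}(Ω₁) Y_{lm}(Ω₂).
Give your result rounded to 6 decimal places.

0.874490

Term-by-term m-sum for l=1 (normalisation 4π/3 = 4.188790):
  [-1]  conj(Y_{1,-1})(Ω₁) = -0.28990 - 0.05777j ; Y_{1,-1}(Ω₂) = -0.33884 + 0.06622j ; Δ = 0.10206 + 0.00038j
  [+0]  conj(Y_{1,0})(Ω₁) = -0.25293 + 0.00000j ; Y_{1,0}(Ω₂) = -0.01842 + 0.00000j ; Δ = 0.00466 + 0.00000j
  [+1]  conj(Y_{1,1})(Ω₁) = 0.28990 - 0.05777j ; Y_{1,1}(Ω₂) = 0.33884 + 0.06622j ; Δ = 0.10206 - 0.00038j
Accumulated sum 0.20877 + 0.00000j; after 4π/(2l+1) scaling, 0.87449 + 0.00000j ⇒ P_1 = 0.874490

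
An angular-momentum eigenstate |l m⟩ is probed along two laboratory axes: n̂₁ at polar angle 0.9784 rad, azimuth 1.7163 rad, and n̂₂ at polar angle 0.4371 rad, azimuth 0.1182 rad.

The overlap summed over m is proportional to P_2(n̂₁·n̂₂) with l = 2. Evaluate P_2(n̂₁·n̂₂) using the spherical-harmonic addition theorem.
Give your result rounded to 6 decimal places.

Term-by-term m-sum for l=2 (normalisation 4π/5 = 2.513274):
  m=-2: -0.25467 - 0.07628j × 0.06729 - 0.01621j = -0.01837 - 0.00100j  (running Σ = -0.01837 - 0.00100j)
  m=-1: -0.05189 + 0.35407j × 0.29422 - 0.03494j = -0.00289 + 0.10599j  (running Σ = -0.02127 + 0.10498j)
  m=0: -0.02042 + 0.00000j × 0.46123 + 0.00000j = -0.00942 + 0.00000j  (running Σ = -0.03069 + 0.10498j)
  m=1: 0.05189 + 0.35407j × -0.29422 - 0.03494j = -0.00289 - 0.10599j  (running Σ = -0.03358 - 0.00100j)
  m=2: -0.25467 + 0.07628j × 0.06729 + 0.01621j = -0.01837 + 0.00100j  (running Σ = -0.05195 + 0.00000j)
Σ over m = -0.05195 + 0.00000j; ×(4π/5) → -0.13058 + 0.00000j. Real part: -0.130576

-0.130576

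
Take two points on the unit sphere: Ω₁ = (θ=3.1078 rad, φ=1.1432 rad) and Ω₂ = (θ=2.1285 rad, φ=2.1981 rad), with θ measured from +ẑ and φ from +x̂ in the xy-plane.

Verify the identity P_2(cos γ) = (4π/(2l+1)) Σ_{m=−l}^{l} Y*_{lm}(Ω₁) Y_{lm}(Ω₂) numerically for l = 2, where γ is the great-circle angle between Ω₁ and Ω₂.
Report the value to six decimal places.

-0.057598

Summing Y*_{l m}(θ₁,φ₁)·Y_{l m}(θ₂,φ₂) over m ∈ [−2, 2]; prefactor 4π/(2·2+1) = 2.513274:
  term(m=-2) = -0.000063-0.000105i   from Y*(Ω₁)=-0.000289+0.000333i, Y(Ω₂)=-0.086468+0.264296i
  term(m=-1) = +0.004464-0.007872i   from Y*(Ω₁)=-0.010818-0.023738i, Y(Ω₂)=+0.203623+0.280862i
  term(m=+0) = -0.031720+0.000000i   from Y*(Ω₁)=+0.629703-0.000000i, Y(Ω₂)=-0.050374+0.000000i
  term(m=+1) = +0.004464+0.007872i   from Y*(Ω₁)=+0.010818-0.023738i, Y(Ω₂)=-0.203623+0.280862i
  term(m=+2) = -0.000063+0.000105i   from Y*(Ω₁)=-0.000289-0.000333i, Y(Ω₂)=-0.086468-0.264296i
Accumulated sum -0.022918+0.000000i; after 4π/(2l+1) scaling, -0.057598+0.000000i ⇒ P_2 = -0.057598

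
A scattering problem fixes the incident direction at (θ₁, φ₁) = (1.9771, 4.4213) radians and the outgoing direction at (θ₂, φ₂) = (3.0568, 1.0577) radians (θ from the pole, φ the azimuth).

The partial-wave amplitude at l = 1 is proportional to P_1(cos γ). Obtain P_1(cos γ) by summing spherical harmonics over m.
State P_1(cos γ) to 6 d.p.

0.317910

Expand P_1 via completeness: Σ_{m} conj(Y_{1,m}) at Ω₁ times Y_{1,m} at Ω₂ —
  m=-1: -0.091083-0.304016i × +0.014363-0.025492i = -0.009058-0.002045i  (running Σ = -0.009058-0.002045i)
  m=0: -0.193104-0.000000i × -0.486847+0.000000i = +0.094012+0.000000i  (running Σ = +0.084954-0.002045i)
  m=1: +0.091083-0.304016i × -0.014363-0.025492i = -0.009058+0.002045i  (running Σ = +0.075895+0.000000i)
Σ over m = +0.075895+0.000000i; ×(4π/3) → +0.317910+0.000000i. Real part: 0.317910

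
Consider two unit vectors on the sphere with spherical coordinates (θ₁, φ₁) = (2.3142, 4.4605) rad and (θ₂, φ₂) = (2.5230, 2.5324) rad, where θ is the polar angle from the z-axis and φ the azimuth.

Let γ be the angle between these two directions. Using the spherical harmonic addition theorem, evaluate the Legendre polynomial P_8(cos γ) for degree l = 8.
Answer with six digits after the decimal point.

-0.265124

Summing Y*_{l m}(θ₁,φ₁)·Y_{l m}(θ₂,φ₂) over m ∈ [−8, 8]; prefactor 4π/(2·8+1) = 0.739198:
  m=-8: Y*=-0.01911 - 0.04015j  Y=0.00106 - 0.00651j  product -0.00028 + 0.00008j
  m=-7: Y*=-0.16049 + 0.03127j  Y=-0.01604 - 0.03338j  product 0.00362 + 0.00486j
  m=-6: Y*=-0.02090 + 0.35113j  Y=-0.11165 - 0.06298j  product 0.02445 - 0.03789j
  m=-5: Y*=0.43845 + 0.14110j  Y=-0.30079 + 0.02885j  product -0.13595 - 0.02979j
  m=-4: Y*=0.14475 - 0.22922j  Y=-0.36068 + 0.30678j  product 0.01811 + 0.12708j
  m=-3: Y*=0.11753 + 0.12474j  Y=-0.10304 + 0.39243j  product -0.06106 + 0.03327j
  m=-2: Y*=0.32828 - 0.18095j  Y=-0.01052 - 0.02860j  product -0.00863 - 0.00748j
  m=-1: Y*=0.00041 + 0.00161j  Y=-0.33989 - 0.23714j  product 0.00024 - 0.00064j
  m=+0: Y*=0.36997 + 0.00000j  Y=-0.10720 + 0.00000j  product -0.03966 + 0.00000j
  m=+1: Y*=-0.00041 + 0.00161j  Y=0.33989 - 0.23714j  product 0.00024 + 0.00064j
  m=+2: Y*=0.32828 + 0.18095j  Y=-0.01052 + 0.02860j  product -0.00863 + 0.00748j
  m=+3: Y*=-0.11753 + 0.12474j  Y=0.10304 + 0.39243j  product -0.06106 - 0.03327j
  m=+4: Y*=0.14475 + 0.22922j  Y=-0.36068 - 0.30678j  product 0.01811 - 0.12708j
  m=+5: Y*=-0.43845 + 0.14110j  Y=0.30079 + 0.02885j  product -0.13595 + 0.02979j
  m=+6: Y*=-0.02090 - 0.35113j  Y=-0.11165 + 0.06298j  product 0.02445 + 0.03789j
  m=+7: Y*=0.16049 + 0.03127j  Y=0.01604 - 0.03338j  product 0.00362 - 0.00486j
  m=+8: Y*=-0.01911 + 0.04015j  Y=0.00106 + 0.00651j  product -0.00028 - 0.00008j
Accumulated sum -0.35866 + 0.00000j; after 4π/(2l+1) scaling, -0.26512 + 0.00000j ⇒ P_8 = -0.265124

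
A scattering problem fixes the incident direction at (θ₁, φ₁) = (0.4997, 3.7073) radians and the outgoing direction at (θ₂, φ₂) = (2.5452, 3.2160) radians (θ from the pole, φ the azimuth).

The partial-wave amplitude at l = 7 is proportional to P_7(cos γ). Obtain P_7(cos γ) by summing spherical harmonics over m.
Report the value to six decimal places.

Summing Y*_{l m}(θ₁,φ₁)·Y_{l m}(θ₂,φ₂) over m ∈ [−7, 7]; prefactor 4π/(2·7+1) = 0.837758:
  m=-7: 0.00198 + 0.00212j × -0.00765 + 0.00439j = -0.00002 - 0.00001j  (running Σ = -0.00002 - 0.00001j)
  m=-6: -0.01924 - 0.00497j × -0.04383 + 0.02098j = 0.00095 - 0.00019j  (running Σ = 0.00092 - 0.00019j)
  m=-5: 0.07949 - 0.02573j × -0.15092 + 0.05889j = -0.01048 + 0.00856j  (running Σ = -0.00956 + 0.00837j)
  m=-4: -0.15200 + 0.18340j × -0.34077 + 0.10453j = 0.03263 - 0.07839j  (running Σ = 0.02307 - 0.07001j)
  m=-3: 0.05678 - 0.44707j × -0.47463 + 0.10774j = 0.02122 + 0.21831j  (running Σ = 0.04429 + 0.14830j)
  m=-2: 0.20292 + 0.43171j × -0.27096 + 0.04062j = -0.07252 - 0.10873j  (running Σ = -0.02823 + 0.03956j)
  m=-1: -0.03545 - 0.02251j × 0.24795 - 0.01848j = -0.00921 - 0.00493j  (running Σ = -0.03744 + 0.03464j)
  m=0: -0.44787 + 0.00000j × 0.36694 + 0.00000j = -0.16434 + 0.00000j  (running Σ = -0.20178 + 0.03464j)
  m=1: 0.03545 - 0.02251j × -0.24795 - 0.01848j = -0.00921 + 0.00493j  (running Σ = -0.21099 + 0.03956j)
  m=2: 0.20292 - 0.43171j × -0.27096 - 0.04062j = -0.07252 + 0.10873j  (running Σ = -0.28351 + 0.14830j)
  m=3: -0.05678 - 0.44707j × 0.47463 + 0.10774j = 0.02122 - 0.21831j  (running Σ = -0.26229 - 0.07001j)
  m=4: -0.15200 - 0.18340j × -0.34077 - 0.10453j = 0.03263 + 0.07839j  (running Σ = -0.22966 + 0.00837j)
  m=5: -0.07949 - 0.02573j × 0.15092 + 0.05889j = -0.01048 - 0.00856j  (running Σ = -0.24014 - 0.00019j)
  m=6: -0.01924 + 0.00497j × -0.04383 - 0.02098j = 0.00095 + 0.00019j  (running Σ = -0.23919 - 0.00001j)
  m=7: -0.00198 + 0.00212j × 0.00765 + 0.00439j = -0.00002 + 0.00001j  (running Σ = -0.23922 - 0.00000j)
Accumulated sum -0.23922 - 0.00000j; after 4π/(2l+1) scaling, -0.20041 - 0.00000j ⇒ P_7 = -0.200408

-0.200408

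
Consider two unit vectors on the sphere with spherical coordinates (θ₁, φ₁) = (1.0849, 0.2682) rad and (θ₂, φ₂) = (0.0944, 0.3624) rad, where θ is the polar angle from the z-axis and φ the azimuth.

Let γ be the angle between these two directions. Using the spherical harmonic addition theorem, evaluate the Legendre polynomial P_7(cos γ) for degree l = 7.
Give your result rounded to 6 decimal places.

0.298468

Term-by-term m-sum for l=7 (normalisation 4π/15 = 0.837758):
  [-7]  conj(Y_{7,-7})(Ω₁) = -0.063798+0.201517i ; Y_{7,-7}(Ω₂) = -0.000000-0.000000i ; Δ = +0.000000-0.000000i
  [-6]  conj(Y_{7,-6})(Ω₁) = -0.016037+0.417384i ; Y_{7,-6}(Ω₂) = -0.000001-0.000001i ; Δ = +0.000000-0.000000i
  [-5]  conj(Y_{7,-5})(Ω₁) = +0.082921+0.354471i ; Y_{7,-5}(Ω₂) = -0.000008-0.000032i ; Δ = +0.000011-0.000005i
  [-4]  conj(Y_{7,-4})(Ω₁) = -0.016497-0.030342i ; Y_{7,-4}(Ω₂) = +0.000069-0.000566i ; Δ = -0.000018+0.000007i
  [-3]  conj(Y_{7,-3})(Ω₁) = -0.243581-0.253120i ; Y_{7,-3}(Ω₂) = +0.003363-0.006403i ; Δ = -0.002440+0.000708i
  [-2]  conj(Y_{7,-2})(Ω₁) = -0.107465-0.063893i ; Y_{7,-2}(Ω₂) = +0.048122-0.042617i ; Δ = -0.007894+0.001505i
  [-1]  conj(Y_{7,-1})(Ω₁) = +0.291283+0.080051i ; Y_{7,-1}(Ω₂) = +0.339043-0.128547i ; Δ = +0.109048-0.010303i
  [+0]  conj(Y_{7,0})(Ω₁) = +0.165410-0.000000i ; Y_{7,0}(Ω₂) = +0.960387+0.000000i ; Δ = +0.158857+0.000000i
  [+1]  conj(Y_{7,1})(Ω₁) = -0.291283+0.080051i ; Y_{7,1}(Ω₂) = -0.339043-0.128547i ; Δ = +0.109048+0.010303i
  [+2]  conj(Y_{7,2})(Ω₁) = -0.107465+0.063893i ; Y_{7,2}(Ω₂) = +0.048122+0.042617i ; Δ = -0.007894-0.001505i
  [+3]  conj(Y_{7,3})(Ω₁) = +0.243581-0.253120i ; Y_{7,3}(Ω₂) = -0.003363-0.006403i ; Δ = -0.002440-0.000708i
  [+4]  conj(Y_{7,4})(Ω₁) = -0.016497+0.030342i ; Y_{7,4}(Ω₂) = +0.000069+0.000566i ; Δ = -0.000018-0.000007i
  [+5]  conj(Y_{7,5})(Ω₁) = -0.082921+0.354471i ; Y_{7,5}(Ω₂) = +0.000008-0.000032i ; Δ = +0.000011+0.000005i
  [+6]  conj(Y_{7,6})(Ω₁) = -0.016037-0.417384i ; Y_{7,6}(Ω₂) = -0.000001+0.000001i ; Δ = +0.000000+0.000000i
  [+7]  conj(Y_{7,7})(Ω₁) = +0.063798+0.201517i ; Y_{7,7}(Ω₂) = +0.000000-0.000000i ; Δ = +0.000000+0.000000i
Accumulated sum +0.356270-0.000000i; after 4π/(2l+1) scaling, +0.298468-0.000000i ⇒ P_7 = 0.298468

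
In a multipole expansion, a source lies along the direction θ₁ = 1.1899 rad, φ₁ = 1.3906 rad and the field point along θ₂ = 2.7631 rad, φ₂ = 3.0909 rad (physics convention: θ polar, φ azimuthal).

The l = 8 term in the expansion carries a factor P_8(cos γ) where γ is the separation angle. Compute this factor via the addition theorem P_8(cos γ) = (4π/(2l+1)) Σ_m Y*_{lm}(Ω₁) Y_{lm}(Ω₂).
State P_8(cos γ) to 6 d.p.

-0.274756

Expand P_8 via completeness: Σ_{m} conj(Y_{8,m}) at Ω₁ times Y_{8,m} at Ω₂ —
  [-8]  conj(Y_{8,-8})(Ω₁) = +0.036638-0.281941i ; Y_{8,-8}(Ω₂) = +0.000165+0.000071i ; Δ = +0.000026-0.000044i
  [-7]  conj(Y_{8,-7})(Ω₁) = -0.433785-0.138677i ; Y_{8,-7}(Ω₂) = +0.001690+0.000626i ; Δ = -0.000646-0.000506i
  [-6]  conj(Y_{8,-6})(Ω₁) = -0.121577+0.228144i ; Y_{8,-6}(Ω₂) = +0.010928+0.003430i ; Δ = -0.002111+0.002076i
  [-5]  conj(Y_{8,-5})(Ω₁) = -0.151461-0.119950i ; Y_{8,-5}(Ω₂) = +0.050151+0.012991i ; Δ = -0.006038-0.007983i
  [-4]  conj(Y_{8,-4})(Ω₁) = -0.255157+0.224144i ; Y_{8,-4}(Ω₂) = +0.166878+0.034309i ; Δ = -0.050270+0.028650i
  [-3]  conj(Y_{8,-3})(Ω₁) = -0.020277-0.033783i ; Y_{8,-3}(Ω₂) = +0.389691+0.059724i ; Δ = -0.005884-0.014376i
  [-2]  conj(Y_{8,-2})(Ω₁) = -0.313922+0.118302i ; Y_{8,-2}(Ω₂) = +0.566822+0.057665i ; Δ = -0.184760+0.048954i
  [-1]  conj(Y_{8,-1})(Ω₁) = +0.004654+0.025548i ; Y_{8,-1}(Ω₂) = +0.301777+0.015311i ; Δ = +0.001013+0.007781i
  [+0]  conj(Y_{8,0})(Ω₁) = -0.328330-0.000000i ; Y_{8,0}(Ω₂) = -0.382682+0.000000i ; Δ = +0.125646+0.000000i
  [+1]  conj(Y_{8,1})(Ω₁) = -0.004654+0.025548i ; Y_{8,1}(Ω₂) = -0.301777+0.015311i ; Δ = +0.001013-0.007781i
  [+2]  conj(Y_{8,2})(Ω₁) = -0.313922-0.118302i ; Y_{8,2}(Ω₂) = +0.566822-0.057665i ; Δ = -0.184760-0.048954i
  [+3]  conj(Y_{8,3})(Ω₁) = +0.020277-0.033783i ; Y_{8,3}(Ω₂) = -0.389691+0.059724i ; Δ = -0.005884+0.014376i
  [+4]  conj(Y_{8,4})(Ω₁) = -0.255157-0.224144i ; Y_{8,4}(Ω₂) = +0.166878-0.034309i ; Δ = -0.050270-0.028650i
  [+5]  conj(Y_{8,5})(Ω₁) = +0.151461-0.119950i ; Y_{8,5}(Ω₂) = -0.050151+0.012991i ; Δ = -0.006038+0.007983i
  [+6]  conj(Y_{8,6})(Ω₁) = -0.121577-0.228144i ; Y_{8,6}(Ω₂) = +0.010928-0.003430i ; Δ = -0.002111-0.002076i
  [+7]  conj(Y_{8,7})(Ω₁) = +0.433785-0.138677i ; Y_{8,7}(Ω₂) = -0.001690+0.000626i ; Δ = -0.000646+0.000506i
  [+8]  conj(Y_{8,8})(Ω₁) = +0.036638+0.281941i ; Y_{8,8}(Ω₂) = +0.000165-0.000071i ; Δ = +0.000026+0.000044i
Σ over m = -0.371694-0.000000i; ×(4π/17) → -0.274756-0.000000i. Real part: -0.274756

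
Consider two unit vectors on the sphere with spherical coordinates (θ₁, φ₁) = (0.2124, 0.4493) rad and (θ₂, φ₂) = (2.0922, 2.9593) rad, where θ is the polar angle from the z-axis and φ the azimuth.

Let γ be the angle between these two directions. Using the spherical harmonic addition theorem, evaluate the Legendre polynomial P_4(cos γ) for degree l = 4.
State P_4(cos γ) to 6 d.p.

Expand P_4 via completeness: Σ_{m} conj(Y_{4,m}) at Ω₁ times Y_{4,m} at Ω₂ —
  m=-4: (-0.000196, 0.000852) × (0.186571, 0.166687) = (-0.000179, 0.000126)  (running Σ = (-0.000179, 0.000126))
  m=-3: (0.002534, 0.011179) × (0.347200, 0.211381) = (-0.001483, 0.004417)  (running Σ = (-0.001662, 0.004543))
  m=-2: (0.052663, 0.066174) × (0.173123, 0.066072) = (0.004745, 0.014936)  (running Σ = (0.003083, 0.019479))
  m=-1: (0.323936, 0.156199) × (-0.253853, -0.046795) = (-0.074923, -0.054810)  (running Σ = (-0.071840, -0.035332))
  m=0: (0.665554, -0.000000) × (-0.242105, 0.000000) = (-0.161134, 0.000000)  (running Σ = (-0.232974, -0.035332))
  m=1: (-0.323936, 0.156199) × (0.253853, -0.046795) = (-0.074923, 0.054810)  (running Σ = (-0.307897, 0.019479))
  m=2: (0.052663, -0.066174) × (0.173123, -0.066072) = (0.004745, -0.014936)  (running Σ = (-0.303152, 0.004543))
  m=3: (-0.002534, 0.011179) × (-0.347200, 0.211381) = (-0.001483, -0.004417)  (running Σ = (-0.304635, 0.000126))
  m=4: (-0.000196, -0.000852) × (0.186571, -0.166687) = (-0.000179, -0.000126)  (running Σ = (-0.304813, 0.000000))
Σ over m = (-0.304813, 0.000000); ×(4π/9) → (-0.425600, 0.000000). Real part: -0.425600

-0.425600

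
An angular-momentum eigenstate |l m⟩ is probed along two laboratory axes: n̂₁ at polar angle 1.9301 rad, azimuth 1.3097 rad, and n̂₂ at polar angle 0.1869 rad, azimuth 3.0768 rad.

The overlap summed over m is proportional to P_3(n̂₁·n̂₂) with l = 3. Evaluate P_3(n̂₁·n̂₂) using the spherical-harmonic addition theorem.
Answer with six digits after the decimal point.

Summing Y*_{l m}(θ₁,φ₁)·Y_{l m}(θ₂,φ₂) over m ∈ [−3, 3]; prefactor 4π/(2·3+1) = 1.795196:
  m=-3: Y*=-0.24152 - 0.24255j  Y=-0.00263 - 0.00052j  product 0.00051 + 0.00076j
  m=-2: Y*=0.27295 - 0.15708j  Y=0.03438 + 0.00448j  product 0.01009 - 0.00418j
  m=-1: Y*=-0.02982 - 0.11160j  Y=-0.22936 - 0.01488j  product 0.00518 + 0.02604j
  m=+0: Y*=0.31253 + 0.00000j  Y=0.67005 + 0.00000j  product 0.20941 + 0.00000j
  m=+1: Y*=0.02982 - 0.11160j  Y=0.22936 - 0.01488j  product 0.00518 - 0.02604j
  m=+2: Y*=0.27295 + 0.15708j  Y=0.03438 - 0.00448j  product 0.01009 + 0.00418j
  m=+3: Y*=0.24152 - 0.24255j  Y=0.00263 - 0.00052j  product 0.00051 - 0.00076j
Σ over m = 0.24097 - 0.00000j; ×(4π/7) → 0.43258 - 0.00000j. Real part: 0.432580

0.432580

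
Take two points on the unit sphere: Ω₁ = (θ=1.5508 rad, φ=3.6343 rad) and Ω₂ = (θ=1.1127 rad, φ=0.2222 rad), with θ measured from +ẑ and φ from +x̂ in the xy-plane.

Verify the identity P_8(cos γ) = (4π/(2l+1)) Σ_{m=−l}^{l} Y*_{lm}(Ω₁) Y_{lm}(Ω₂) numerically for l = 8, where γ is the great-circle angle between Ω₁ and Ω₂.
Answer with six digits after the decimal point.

Expand P_8 via completeness: Σ_{m} conj(Y_{8,m}) at Ω₁ times Y_{8,m} at Ω₂ —
  term(m=-8) = -0.06209 + 0.09209j   from Y*(Ω₁)=-0.35850 - 0.36918j, Y(Ω₂)=-0.04432 - 0.21123j
  term(m=-7) = 0.00556 - 0.01662j   from Y*(Ω₁)=0.03924 + 0.01245j, Y(Ω₂)=0.00655 - 0.42563j
  term(m=-6) = 0.00739 - 0.14140j   from Y*(Ω₁)=0.36731 - 0.06887j, Y(Ω₂)=0.08918 - 0.36824j
  term(m=-5) = -0.00015 - 0.00066j   from Y*(Ω₁)=-0.03787 + 0.03051j, Y(Ω₂)=-0.00614 + 0.01241j
  term(m=-4) = -0.05497 - 0.10336j   from Y*(Ω₁)=-0.13027 + 0.30810j, Y(Ω₂)=-0.22060 + 0.27169j
  term(m=-3) = 0.00594 + 0.00626j   from Y*(Ω₁)=-0.00483 - 0.05196j, Y(Ω₂)=-0.12994 + 0.10223j
  term(m=-2) = -0.07459 - 0.04481j   from Y*(Ω₁)=-0.17580 - 0.26520j, Y(Ω₂)=0.24691 - 0.11757j
  term(m=-1) = 0.01165 + 0.00323j   from Y*(Ω₁)=0.04732 + 0.02541j, Y(Ω₂)=0.21948 - 0.04959j
  term(m=+0) = -0.07633 + 0.00000j   from Y*(Ω₁)=0.31347 + 0.00000j, Y(Ω₂)=-0.24350 + 0.00000j
  term(m=+1) = 0.01165 - 0.00323j   from Y*(Ω₁)=-0.04732 + 0.02541j, Y(Ω₂)=-0.21948 - 0.04959j
  term(m=+2) = -0.07459 + 0.04481j   from Y*(Ω₁)=-0.17580 + 0.26520j, Y(Ω₂)=0.24691 + 0.11757j
  term(m=+3) = 0.00594 - 0.00626j   from Y*(Ω₁)=0.00483 - 0.05196j, Y(Ω₂)=0.12994 + 0.10223j
  term(m=+4) = -0.05497 + 0.10336j   from Y*(Ω₁)=-0.13027 - 0.30810j, Y(Ω₂)=-0.22060 - 0.27169j
  term(m=+5) = -0.00015 + 0.00066j   from Y*(Ω₁)=0.03787 + 0.03051j, Y(Ω₂)=0.00614 + 0.01241j
  term(m=+6) = 0.00739 + 0.14140j   from Y*(Ω₁)=0.36731 + 0.06887j, Y(Ω₂)=0.08918 + 0.36824j
  term(m=+7) = 0.00556 + 0.01662j   from Y*(Ω₁)=-0.03924 + 0.01245j, Y(Ω₂)=-0.00655 - 0.42563j
  term(m=+8) = -0.06209 - 0.09209j   from Y*(Ω₁)=-0.35850 + 0.36918j, Y(Ω₂)=-0.04432 + 0.21123j
Σ over m = -0.39884 + 0.00000j; ×(4π/17) → -0.29482 + 0.00000j. Real part: -0.294824

-0.294824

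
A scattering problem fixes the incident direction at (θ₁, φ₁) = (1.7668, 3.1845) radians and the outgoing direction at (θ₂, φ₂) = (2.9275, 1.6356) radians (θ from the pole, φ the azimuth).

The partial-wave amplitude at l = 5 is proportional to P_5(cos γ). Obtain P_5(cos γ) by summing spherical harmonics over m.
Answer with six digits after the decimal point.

Expand P_5 via completeness: Σ_{m} conj(Y_{5,m}) at Ω₁ times Y_{5,m} at Ω₂ —
  m=-5: Y*=-0.41171 - 0.08971j  Y=-0.00006 - 0.00019j  product 0.00001 + 0.00008j
  m=-4: Y*=-0.26068 - 0.04518j  Y=-0.00282 + 0.00075j  product 0.00077 - 0.00007j
  m=-3: Y*=0.21324 + 0.02760j  Y=0.00487 + 0.02472j  product 0.00036 + 0.00541j
  m=-2: Y*=0.28037 + 0.02412j  Y=0.13822 - 0.01801j  product 0.03919 - 0.00172j
  m=-1: Y*=-0.15668 - 0.00673j  Y=-0.02987 - 0.46032j  product 0.00158 + 0.07233j
  m=+0: Y*=-0.28324 + 0.00000j  Y=-0.64003 + 0.00000j  product 0.18128 + 0.00000j
  m=+1: Y*=0.15668 - 0.00673j  Y=0.02987 - 0.46032j  product 0.00158 - 0.07233j
  m=+2: Y*=0.28037 - 0.02412j  Y=0.13822 + 0.01801j  product 0.03919 + 0.00172j
  m=+3: Y*=-0.21324 + 0.02760j  Y=-0.00487 + 0.02472j  product 0.00036 - 0.00541j
  m=+4: Y*=-0.26068 + 0.04518j  Y=-0.00282 - 0.00075j  product 0.00077 + 0.00007j
  m=+5: Y*=0.41171 - 0.08971j  Y=0.00006 - 0.00019j  product 0.00001 - 0.00008j
Σ over m = 0.26509 + 0.00000j; ×(4π/11) → 0.30284 + 0.00000j. Real part: 0.302841

0.302841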